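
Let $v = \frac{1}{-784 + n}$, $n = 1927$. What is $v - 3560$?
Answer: $- \frac{4069079}{1143} \approx -3560.0$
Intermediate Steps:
$v = \frac{1}{1143}$ ($v = \frac{1}{-784 + 1927} = \frac{1}{1143} \approx 0.00087489$)
$v - 3560 = \frac{1}{1143} - 3560 = - \frac{4069079}{1143}$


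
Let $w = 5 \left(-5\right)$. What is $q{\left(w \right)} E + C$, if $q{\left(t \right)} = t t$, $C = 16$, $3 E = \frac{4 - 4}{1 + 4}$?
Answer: $16$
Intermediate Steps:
$E = 0$ ($E = \frac{\left(4 - 4\right) \frac{1}{1 + 4}}{3} = \frac{0 \cdot \frac{1}{5}}{3} = \frac{1}{3} \cdot 0 = 0$)
$w = -25$
$q{\left(t \right)} = t^{2}$
$q{\left(w \right)} E + C = \left(-25\right)^{2} \cdot 0 + 16 = 625 \cdot 0 + 16 = 0 + 16 = 16$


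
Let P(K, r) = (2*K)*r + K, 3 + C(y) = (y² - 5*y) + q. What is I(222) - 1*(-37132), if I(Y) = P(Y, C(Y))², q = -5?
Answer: 457357830914608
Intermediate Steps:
C(y) = -8 + y² - 5*y (C(y) = -3 + ((y² - 5*y) - 5) = -3 + (-5 + y² - 5*y) = -8 + y² - 5*y)
P(K, r) = K + 2*K*r (P(K, r) = 2*K*r + K = K + 2*K*r)
I(Y) = Y²*(-15 - 10*Y + 2*Y²)² (I(Y) = (Y*(1 + 2*(-8 + Y² - 5*Y)))² = (Y*(1 + (-16 - 10*Y + 2*Y²)))² = (Y*(-15 - 10*Y + 2*Y²))² = Y²*(-15 - 10*Y + 2*Y²)²)
I(222) - 1*(-37132) = 222²*(15 - 2*222² + 10*222)² - 1*(-37132) = 49284*(15 - 2*49284 + 2220)² + 37132 = 49284*(15 - 98568 + 2220)² + 37132 = 49284*(-96333)² + 37132 = 49284*9280046889 + 37132 = 457357830877476 + 37132 = 457357830914608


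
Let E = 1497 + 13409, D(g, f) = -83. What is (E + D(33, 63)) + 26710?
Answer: 41533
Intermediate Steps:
E = 14906
(E + D(33, 63)) + 26710 = (14906 - 83) + 26710 = 14823 + 26710 = 41533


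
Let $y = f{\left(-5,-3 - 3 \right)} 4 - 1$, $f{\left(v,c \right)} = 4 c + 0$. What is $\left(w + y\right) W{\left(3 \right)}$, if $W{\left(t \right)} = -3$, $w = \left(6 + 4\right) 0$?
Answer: $291$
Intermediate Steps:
$f{\left(v,c \right)} = 4 c$
$w = 0$ ($w = 10 \cdot 0 = 0$)
$y = -97$ ($y = 4 \left(-3 - 3\right) 4 - 1 = 4 \left(-6\right) 4 - 1 = \left(-24\right) 4 - 1 = -96 - 1 = -97$)
$\left(w + y\right) W{\left(3 \right)} = \left(0 - 97\right) \left(-3\right) = \left(-97\right) \left(-3\right) = 291$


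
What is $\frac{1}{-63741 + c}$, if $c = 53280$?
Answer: $- \frac{1}{10461} \approx -9.5593 \cdot 10^{-5}$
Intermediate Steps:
$\frac{1}{-63741 + c} = \frac{1}{-63741 + 53280} = \frac{1}{-10461} = - \frac{1}{10461}$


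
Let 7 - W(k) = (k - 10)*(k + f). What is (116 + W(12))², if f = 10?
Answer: 6241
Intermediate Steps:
W(k) = 7 - (-10 + k)*(10 + k) (W(k) = 7 - (k - 10)*(k + 10) = 7 - (-10 + k)*(10 + k))
(116 + W(12))² = (116 + (107 - 1*12²))² = (116 + (107 - 1*144))² = (116 + (107 - 144))² = (116 - 37)² = 79² = 6241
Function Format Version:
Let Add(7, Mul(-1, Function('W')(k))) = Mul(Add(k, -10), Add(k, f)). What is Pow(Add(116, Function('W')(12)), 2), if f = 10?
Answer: 6241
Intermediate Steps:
Function('W')(k) = Add(7, Mul(-1, Add(-10, k), Add(10, k))) (Function('W')(k) = Add(7, Mul(-1, Mul(Add(k, -10), Add(k, 10)))) = Add(7, Mul(-1, Mul(Add(-10, k), Add(10, k)))) = Add(7, Mul(-1, Add(-10, k), Add(10, k))))
Pow(Add(116, Function('W')(12)), 2) = Pow(Add(116, Add(107, Mul(-1, Pow(12, 2)))), 2) = Pow(Add(116, Add(107, Mul(-1, 144))), 2) = Pow(Add(116, Add(107, -144)), 2) = Pow(Add(116, -37), 2) = Pow(79, 2) = 6241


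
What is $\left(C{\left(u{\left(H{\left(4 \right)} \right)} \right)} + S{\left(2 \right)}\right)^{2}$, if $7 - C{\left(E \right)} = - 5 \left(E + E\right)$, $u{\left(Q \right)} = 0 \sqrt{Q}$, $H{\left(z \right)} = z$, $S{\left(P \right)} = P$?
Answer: $81$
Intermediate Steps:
$u{\left(Q \right)} = 0$
$C{\left(E \right)} = 7 + 10 E$ ($C{\left(E \right)} = 7 - - 5 \left(E + E\right) = 7 - - 5 \cdot 2 E = 7 - - 10 E = 7 + 10 E$)
$\left(C{\left(u{\left(H{\left(4 \right)} \right)} \right)} + S{\left(2 \right)}\right)^{2} = \left(\left(7 + 10 \cdot 0\right) + 2\right)^{2} = \left(\left(7 + 0\right) + 2\right)^{2} = \left(7 + 2\right)^{2} = 9^{2} = 81$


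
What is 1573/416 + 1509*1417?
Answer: 68424217/32 ≈ 2.1383e+6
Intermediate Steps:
1573/416 + 1509*1417 = 1573*(1/416) + 2138253 = 121/32 + 2138253 = 68424217/32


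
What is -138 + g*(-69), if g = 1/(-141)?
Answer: -6463/47 ≈ -137.51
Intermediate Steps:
g = -1/141 ≈ -0.0070922
-138 + g*(-69) = -138 - 1/141*(-69) = -138 + 23/47 = -6463/47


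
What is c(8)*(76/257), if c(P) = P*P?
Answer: 4864/257 ≈ 18.926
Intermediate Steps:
c(P) = P**2
c(8)*(76/257) = 8**2*(76/257) = 64*(76*(1/257)) = 64*(76/257) = 4864/257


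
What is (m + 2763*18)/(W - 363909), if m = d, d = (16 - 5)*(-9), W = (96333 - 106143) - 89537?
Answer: -49635/463256 ≈ -0.10714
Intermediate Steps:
W = -99347 (W = -9810 - 89537 = -99347)
d = -99 (d = 11*(-9) = -99)
m = -99
(m + 2763*18)/(W - 363909) = (-99 + 2763*18)/(-99347 - 363909) = (-99 + 49734)/(-463256) = 49635*(-1/463256) = -49635/463256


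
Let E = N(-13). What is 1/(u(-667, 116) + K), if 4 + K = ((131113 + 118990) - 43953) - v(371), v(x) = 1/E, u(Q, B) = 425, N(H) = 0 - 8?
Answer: 8/1652569 ≈ 4.8409e-6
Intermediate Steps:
N(H) = -8
E = -8
v(x) = -1/8 (v(x) = 1/(-8) = -1/8)
K = 1649169/8 (K = -4 + (((131113 + 118990) - 43953) - 1*(-1/8)) = -4 + ((250103 - 43953) + 1/8) = -4 + (206150 + 1/8) = -4 + 1649201/8 = 1649169/8 ≈ 2.0615e+5)
1/(u(-667, 116) + K) = 1/(425 + 1649169/8) = 1/(1652569/8) = 8/1652569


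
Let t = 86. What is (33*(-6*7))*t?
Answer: -119196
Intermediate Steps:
(33*(-6*7))*t = (33*(-6*7))*86 = (33*(-42))*86 = -1386*86 = -119196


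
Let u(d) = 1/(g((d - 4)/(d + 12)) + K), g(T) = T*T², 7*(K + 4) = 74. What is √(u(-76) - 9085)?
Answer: I*√132500842773/3819 ≈ 95.315*I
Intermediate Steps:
K = 46/7 (K = -4 + (⅐)*74 = -4 + 74/7 = 46/7 ≈ 6.5714)
g(T) = T³
u(d) = 1/(46/7 + (-4 + d)³/(12 + d)³) (u(d) = 1/(((d - 4)/(d + 12))³ + 46/7) = 1/(((-4 + d)/(12 + d))³ + 46/7) = 1/((-4 + d)³/(12 + d)³ + 46/7) = 1/(46/7 + (-4 + d)³/(12 + d)³))
√(u(-76) - 9085) = √(7*(12 - 76)³/(7*(-4 - 76)³ + 46*(12 - 76)³) - 9085) = √(7*(-64)³/(7*(-80)³ + 46*(-64)³) - 9085) = √(7*(-262144)/(7*(-512000) + 46*(-262144)) - 9085) = √(7*(-262144)/(-3584000 - 12058624) - 9085) = √(7*(-262144)/(-15642624) - 9085) = √(7*(-262144)*(-1/15642624) - 9085) = √(448/3819 - 9085) = √(-34695167/3819) = I*√132500842773/3819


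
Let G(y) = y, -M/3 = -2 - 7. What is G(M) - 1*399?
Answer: -372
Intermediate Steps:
M = 27 (M = -3*(-2 - 7) = -3*(-9) = 27)
G(M) - 1*399 = 27 - 1*399 = 27 - 399 = -372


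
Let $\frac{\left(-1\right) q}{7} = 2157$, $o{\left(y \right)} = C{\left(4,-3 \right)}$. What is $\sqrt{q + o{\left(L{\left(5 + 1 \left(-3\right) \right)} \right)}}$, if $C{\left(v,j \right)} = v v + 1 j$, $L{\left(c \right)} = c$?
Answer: $i \sqrt{15086} \approx 122.83 i$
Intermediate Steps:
$C{\left(v,j \right)} = j + v^{2}$ ($C{\left(v,j \right)} = v^{2} + j = j + v^{2}$)
$o{\left(y \right)} = 13$ ($o{\left(y \right)} = -3 + 4^{2} = -3 + 16 = 13$)
$q = -15099$ ($q = \left(-7\right) 2157 = -15099$)
$\sqrt{q + o{\left(L{\left(5 + 1 \left(-3\right) \right)} \right)}} = \sqrt{-15099 + 13} = \sqrt{-15086} = i \sqrt{15086}$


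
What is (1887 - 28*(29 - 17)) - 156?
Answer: 1395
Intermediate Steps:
(1887 - 28*(29 - 17)) - 156 = (1887 - 28*12) - 156 = (1887 - 336) - 156 = 1551 - 156 = 1395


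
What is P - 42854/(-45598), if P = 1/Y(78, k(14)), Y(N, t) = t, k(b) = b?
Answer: 46111/45598 ≈ 1.0112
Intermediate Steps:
P = 1/14 ≈ 0.071429
P - 42854/(-45598) = 1/14 - 42854/(-45598) = 1/14 - 42854*(-1)/45598 = 1/14 - 1*(-3061/3257) = 1/14 + 3061/3257 = 46111/45598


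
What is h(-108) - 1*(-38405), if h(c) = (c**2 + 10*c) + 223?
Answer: 49212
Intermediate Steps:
h(c) = 223 + c**2 + 10*c
h(-108) - 1*(-38405) = (223 + (-108)**2 + 10*(-108)) - 1*(-38405) = (223 + 11664 - 1080) + 38405 = 10807 + 38405 = 49212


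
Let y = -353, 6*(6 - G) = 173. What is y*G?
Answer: 48361/6 ≈ 8060.2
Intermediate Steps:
G = -137/6 (G = 6 - ⅙*173 = 6 - 173/6 = -137/6 ≈ -22.833)
y*G = -353*(-137/6) = 48361/6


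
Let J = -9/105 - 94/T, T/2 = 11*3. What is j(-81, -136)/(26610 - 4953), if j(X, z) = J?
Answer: -1744/25013835 ≈ -6.9721e-5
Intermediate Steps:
T = 66 (T = 2*(11*3) = 2*33 = 66)
J = -1744/1155 (J = -9/105 - 94/66 = -9*1/105 - 94*1/66 = -3/35 - 47/33 = -1744/1155 ≈ -1.5100)
j(X, z) = -1744/1155
j(-81, -136)/(26610 - 4953) = -1744/(1155*(26610 - 4953)) = -1744/1155/21657 = -1744/1155*1/21657 = -1744/25013835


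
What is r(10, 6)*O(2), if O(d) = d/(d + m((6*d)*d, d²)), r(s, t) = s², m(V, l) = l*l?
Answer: 100/9 ≈ 11.111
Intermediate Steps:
m(V, l) = l²
O(d) = d/(d + d⁴) (O(d) = d/(d + (d²)²) = d/(d + d⁴))
r(10, 6)*O(2) = 10²/(1 + 2³) = 100/(1 + 8) = 100/9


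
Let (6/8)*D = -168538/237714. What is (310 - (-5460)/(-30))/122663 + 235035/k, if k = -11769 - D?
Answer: -10279439840236111/514711982282249 ≈ -19.971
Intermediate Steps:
D = -337076/356571 (D = 4*(-168538/237714)/3 = 4*(-168538*1/237714)/3 = (4/3)*(-84269/118857) = -337076/356571 ≈ -0.94533)
k = -4196147023/356571 (k = -11769 - 1*(-337076/356571) = -11769 + 337076/356571 = -4196147023/356571 ≈ -11768.)
(310 - (-5460)/(-30))/122663 + 235035/k = (310 - (-5460)/(-30))/122663 + 235035/(-4196147023/356571) = (310 - (-5460)*(-1)/30)*(1/122663) + 235035*(-356571/4196147023) = (310 - 26*7)*(1/122663) - 83806664985/4196147023 = (310 - 182)*(1/122663) - 83806664985/4196147023 = 128*(1/122663) - 83806664985/4196147023 = 128/122663 - 83806664985/4196147023 = -10279439840236111/514711982282249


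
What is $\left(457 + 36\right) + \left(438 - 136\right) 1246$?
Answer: $376785$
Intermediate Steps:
$\left(457 + 36\right) + \left(438 - 136\right) 1246 = 493 + \left(438 - 136\right) 1246 = 493 + 302 \cdot 1246 = 493 + 376292 = 376785$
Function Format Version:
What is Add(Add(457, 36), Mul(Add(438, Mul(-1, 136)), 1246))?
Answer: 376785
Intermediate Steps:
Add(Add(457, 36), Mul(Add(438, Mul(-1, 136)), 1246)) = Add(493, Mul(Add(438, -136), 1246)) = Add(493, Mul(302, 1246)) = Add(493, 376292) = 376785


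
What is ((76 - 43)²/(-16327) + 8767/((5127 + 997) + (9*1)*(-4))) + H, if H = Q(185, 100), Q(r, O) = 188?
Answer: 18823478865/99398776 ≈ 189.37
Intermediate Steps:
H = 188
((76 - 43)²/(-16327) + 8767/((5127 + 997) + (9*1)*(-4))) + H = ((76 - 43)²/(-16327) + 8767/((5127 + 997) + (9*1)*(-4))) + 188 = (33²*(-1/16327) + 8767/(6124 + 9*(-4))) + 188 = (1089*(-1/16327) + 8767/(6124 - 36)) + 188 = (-1089/16327 + 8767/6088) + 188 = 136508977/99398776 + 188 = 18823478865/99398776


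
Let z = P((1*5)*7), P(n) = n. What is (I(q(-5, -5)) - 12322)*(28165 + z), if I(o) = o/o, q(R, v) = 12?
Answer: -347452200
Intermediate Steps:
I(o) = 1
z = 35 (z = (1*5)*7 = 5*7 = 35)
(I(q(-5, -5)) - 12322)*(28165 + z) = (1 - 12322)*(28165 + 35) = -12321*28200 = -347452200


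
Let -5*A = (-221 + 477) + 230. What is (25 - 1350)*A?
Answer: 128790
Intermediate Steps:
A = -486/5 (A = -((-221 + 477) + 230)/5 = -(256 + 230)/5 = -⅕*486 = -486/5 ≈ -97.200)
(25 - 1350)*A = (25 - 1350)*(-486/5) = -1325*(-486/5) = 128790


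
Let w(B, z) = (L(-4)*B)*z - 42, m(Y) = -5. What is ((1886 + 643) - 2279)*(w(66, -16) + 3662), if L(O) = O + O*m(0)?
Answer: -3319000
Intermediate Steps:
L(O) = -4*O (L(O) = O + O*(-5) = O - 5*O = -4*O)
w(B, z) = -42 + 16*B*z (w(B, z) = ((-4*(-4))*B)*z - 42 = (16*B)*z - 42 = 16*B*z - 42 = -42 + 16*B*z)
((1886 + 643) - 2279)*(w(66, -16) + 3662) = ((1886 + 643) - 2279)*((-42 + 16*66*(-16)) + 3662) = (2529 - 2279)*((-42 - 16896) + 3662) = 250*(-16938 + 3662) = 250*(-13276) = -3319000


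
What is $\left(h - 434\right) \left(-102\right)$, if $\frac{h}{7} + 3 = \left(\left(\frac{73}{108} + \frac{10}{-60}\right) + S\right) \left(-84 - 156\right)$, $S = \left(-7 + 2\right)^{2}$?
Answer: $\frac{13253030}{3} \approx 4.4177 \cdot 10^{6}$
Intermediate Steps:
$S = 25$ ($S = \left(-5\right)^{2} = 25$)
$h = - \frac{385889}{9}$ ($h = -21 + 7 \left(\left(\frac{73}{108} + \frac{10}{-60}\right) + 25\right) \left(-84 - 156\right) = -21 + 7 \left(\left(73 \cdot \frac{1}{108} + 10 \left(- \frac{1}{60}\right)\right) + 25\right) \left(-240\right) = -21 + 7 \left(\left(\frac{73}{108} - \frac{1}{6}\right) + 25\right) \left(-240\right) = -21 + 7 \left(\frac{55}{108} + 25\right) \left(-240\right) = -21 + 7 \cdot \frac{2755}{108} \left(-240\right) = -21 + 7 \left(- \frac{55100}{9}\right) = -21 - \frac{385700}{9} = - \frac{385889}{9} \approx -42877.0$)
$\left(h - 434\right) \left(-102\right) = \left(- \frac{385889}{9} - 434\right) \left(-102\right) = \left(- \frac{389795}{9}\right) \left(-102\right) = \frac{13253030}{3}$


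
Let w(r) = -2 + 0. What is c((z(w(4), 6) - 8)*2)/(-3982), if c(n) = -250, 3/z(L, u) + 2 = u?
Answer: 125/1991 ≈ 0.062783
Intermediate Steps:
w(r) = -2
z(L, u) = 3/(-2 + u)
c((z(w(4), 6) - 8)*2)/(-3982) = -250/(-3982) = -250*(-1/3982) = 125/1991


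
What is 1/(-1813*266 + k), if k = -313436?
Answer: -1/795694 ≈ -1.2568e-6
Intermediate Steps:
1/(-1813*266 + k) = 1/(-1813*266 - 313436) = 1/(-482258 - 313436) = 1/(-795694) = -1/795694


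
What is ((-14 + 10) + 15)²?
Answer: 121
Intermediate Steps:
((-14 + 10) + 15)² = (-4 + 15)² = 11² = 121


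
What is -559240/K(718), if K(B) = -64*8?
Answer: 69905/64 ≈ 1092.3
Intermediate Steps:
K(B) = -512
-559240/K(718) = -559240/(-512) = -559240*(-1/512) = 69905/64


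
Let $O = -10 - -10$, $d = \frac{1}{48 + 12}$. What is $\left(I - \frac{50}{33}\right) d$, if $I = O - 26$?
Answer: $- \frac{227}{495} \approx -0.45859$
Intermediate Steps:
$d = \frac{1}{60} \approx 0.016667$
$O = 0$ ($O = -10 + 10 = 0$)
$I = -26$ ($I = 0 - 26 = -26$)
$\left(I - \frac{50}{33}\right) d = \left(-26 - \frac{50}{33}\right) \frac{1}{60} = \left(- \frac{908}{33}\right) \frac{1}{60} = - \frac{227}{495}$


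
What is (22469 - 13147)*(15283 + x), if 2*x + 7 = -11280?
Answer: 89859419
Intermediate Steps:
x = -11287/2 (x = -7/2 + (½)*(-11280) = -7/2 - 5640 = -11287/2 ≈ -5643.5)
(22469 - 13147)*(15283 + x) = (22469 - 13147)*(15283 - 11287/2) = 9322*(19279/2) = 89859419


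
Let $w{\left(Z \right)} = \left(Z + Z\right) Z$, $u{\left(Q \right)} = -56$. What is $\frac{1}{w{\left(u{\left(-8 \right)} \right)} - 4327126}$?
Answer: $- \frac{1}{4320854} \approx -2.3144 \cdot 10^{-7}$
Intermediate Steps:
$w{\left(Z \right)} = 2 Z^{2}$ ($w{\left(Z \right)} = 2 Z Z = 2 Z^{2}$)
$\frac{1}{w{\left(u{\left(-8 \right)} \right)} - 4327126} = \frac{1}{2 \left(-56\right)^{2} - 4327126} = \frac{1}{2 \cdot 3136 - 4327126} = \frac{1}{6272 - 4327126} = \frac{1}{-4320854} = - \frac{1}{4320854}$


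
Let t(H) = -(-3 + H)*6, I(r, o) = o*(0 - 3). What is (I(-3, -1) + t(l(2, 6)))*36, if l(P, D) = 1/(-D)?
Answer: 792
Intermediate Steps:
l(P, D) = -1/D
I(r, o) = -3*o (I(r, o) = o*(-3) = -3*o)
t(H) = 18 - 6*H (t(H) = -(-18 + 6*H) = 18 - 6*H)
(I(-3, -1) + t(l(2, 6)))*36 = (-3*(-1) + (18 - (-6)/6))*36 = (3 + (18 - (-6)/6))*36 = (3 + (18 - 6*(-⅙)))*36 = (3 + (18 + 1))*36 = (3 + 19)*36 = 22*36 = 792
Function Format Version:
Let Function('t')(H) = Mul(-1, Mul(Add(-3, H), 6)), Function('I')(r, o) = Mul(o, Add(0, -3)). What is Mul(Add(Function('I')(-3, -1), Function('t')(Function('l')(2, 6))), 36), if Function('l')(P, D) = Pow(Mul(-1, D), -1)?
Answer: 792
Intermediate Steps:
Function('l')(P, D) = Mul(-1, Pow(D, -1))
Function('I')(r, o) = Mul(-3, o) (Function('I')(r, o) = Mul(o, -3) = Mul(-3, o))
Function('t')(H) = Add(18, Mul(-6, H)) (Function('t')(H) = Mul(-1, Add(-18, Mul(6, H))) = Add(18, Mul(-6, H)))
Mul(Add(Function('I')(-3, -1), Function('t')(Function('l')(2, 6))), 36) = Mul(Add(Mul(-3, -1), Add(18, Mul(-6, Mul(-1, Pow(6, -1))))), 36) = Mul(Add(3, Add(18, Mul(-6, Mul(-1, Rational(1, 6))))), 36) = Mul(Add(3, Add(18, Mul(-6, Rational(-1, 6)))), 36) = Mul(Add(3, Add(18, 1)), 36) = Mul(Add(3, 19), 36) = Mul(22, 36) = 792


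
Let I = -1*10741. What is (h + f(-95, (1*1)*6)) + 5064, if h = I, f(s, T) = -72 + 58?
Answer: -5691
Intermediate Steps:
f(s, T) = -14
I = -10741
h = -10741
(h + f(-95, (1*1)*6)) + 5064 = (-10741 - 14) + 5064 = -10755 + 5064 = -5691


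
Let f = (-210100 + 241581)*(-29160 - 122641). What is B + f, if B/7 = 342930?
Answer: -4776446771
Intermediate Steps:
B = 2400510 (B = 7*342930 = 2400510)
f = -4778847281 (f = 31481*(-151801) = -4778847281)
B + f = 2400510 - 4778847281 = -4776446771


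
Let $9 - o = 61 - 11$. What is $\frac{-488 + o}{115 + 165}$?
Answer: $- \frac{529}{280} \approx -1.8893$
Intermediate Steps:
$o = -41$ ($o = 9 - \left(61 - 11\right) = 9 - 50 = -41$)
$\frac{-488 + o}{115 + 165} = \frac{-488 - 41}{115 + 165} = - \frac{529}{280}$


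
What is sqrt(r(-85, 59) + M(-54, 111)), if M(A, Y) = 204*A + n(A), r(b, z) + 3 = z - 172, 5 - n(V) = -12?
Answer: 3*I*sqrt(1235) ≈ 105.43*I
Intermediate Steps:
n(V) = 17 (n(V) = 5 - 1*(-12) = 5 + 12 = 17)
r(b, z) = -175 + z (r(b, z) = -3 + (z - 172) = -3 + (-172 + z) = -175 + z)
M(A, Y) = 17 + 204*A (M(A, Y) = 204*A + 17 = 17 + 204*A)
sqrt(r(-85, 59) + M(-54, 111)) = sqrt((-175 + 59) + (17 + 204*(-54))) = sqrt(-116 + (17 - 11016)) = sqrt(-116 - 10999) = sqrt(-11115) = 3*I*sqrt(1235)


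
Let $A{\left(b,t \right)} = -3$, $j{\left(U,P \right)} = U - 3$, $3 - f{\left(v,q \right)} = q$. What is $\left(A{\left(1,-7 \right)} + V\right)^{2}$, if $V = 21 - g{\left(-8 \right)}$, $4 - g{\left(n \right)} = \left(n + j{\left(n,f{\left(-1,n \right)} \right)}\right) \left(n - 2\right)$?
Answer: $41616$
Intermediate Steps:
$f{\left(v,q \right)} = 3 - q$
$j{\left(U,P \right)} = -3 + U$
$g{\left(n \right)} = 4 - \left(-3 + 2 n\right) \left(-2 + n\right)$ ($g{\left(n \right)} = 4 - \left(n + \left(-3 + n\right)\right) \left(n - 2\right) = 4 - \left(-3 + 2 n\right) \left(-2 + n\right)$)
$V = 207$ ($V = 21 - \left(-2 - 2 \left(-8\right)^{2} + 7 \left(-8\right)\right) = 21 - \left(-2 - 128 - 56\right) = 21 - -186 = 21 + 186 = 207$)
$\left(A{\left(1,-7 \right)} + V\right)^{2} = \left(-3 + 207\right)^{2} = 204^{2} = 41616$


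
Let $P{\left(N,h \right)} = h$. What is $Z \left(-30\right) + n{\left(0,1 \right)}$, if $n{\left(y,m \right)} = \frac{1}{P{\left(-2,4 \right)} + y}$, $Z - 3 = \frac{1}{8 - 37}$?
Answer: $- \frac{10291}{116} \approx -88.716$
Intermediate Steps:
$Z = \frac{86}{29}$ ($Z = 3 + \frac{1}{8 - 37} = 3 + \frac{1}{-29} = 3 - \frac{1}{29} = \frac{86}{29} \approx 2.9655$)
$n{\left(y,m \right)} = \frac{1}{4 + y}$
$Z \left(-30\right) + n{\left(0,1 \right)} = \frac{86}{29} \left(-30\right) + \frac{1}{4 + 0} = - \frac{2580}{29} + \frac{1}{4} = - \frac{10291}{116}$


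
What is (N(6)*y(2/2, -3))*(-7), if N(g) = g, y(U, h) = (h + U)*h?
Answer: -252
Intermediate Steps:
y(U, h) = h*(U + h) (y(U, h) = (U + h)*h = h*(U + h))
(N(6)*y(2/2, -3))*(-7) = (6*(-3*(2/2 - 3)))*(-7) = (6*(-3*(2*(½) - 3)))*(-7) = (6*(-3*(1 - 3)))*(-7) = (6*(-3*(-2)))*(-7) = (6*6)*(-7) = 36*(-7) = -252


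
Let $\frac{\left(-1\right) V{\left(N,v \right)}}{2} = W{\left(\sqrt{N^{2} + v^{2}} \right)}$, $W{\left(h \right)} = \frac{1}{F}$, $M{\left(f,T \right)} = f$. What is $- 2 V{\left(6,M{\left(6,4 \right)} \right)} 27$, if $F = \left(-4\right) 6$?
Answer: $- \frac{9}{2} \approx -4.5$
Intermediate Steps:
$F = -24$
$W{\left(h \right)} = - \frac{1}{24}$ ($W{\left(h \right)} = \frac{1}{-24} = - \frac{1}{24}$)
$V{\left(N,v \right)} = \frac{1}{12}$ ($V{\left(N,v \right)} = \left(-2\right) \left(- \frac{1}{24}\right) = \frac{1}{12}$)
$- 2 V{\left(6,M{\left(6,4 \right)} \right)} 27 = \left(-2\right) \frac{1}{12} \cdot 27 = \left(- \frac{1}{6}\right) 27 = - \frac{9}{2}$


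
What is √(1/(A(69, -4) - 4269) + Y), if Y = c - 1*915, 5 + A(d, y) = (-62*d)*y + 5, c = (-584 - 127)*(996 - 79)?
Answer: I*√11965709489395/4281 ≈ 808.02*I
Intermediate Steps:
c = -651987 (c = -711*917 = -651987)
A(d, y) = -62*d*y (A(d, y) = -5 + ((-62*d)*y + 5) = -5 + (-62*d*y + 5) = -5 + (5 - 62*d*y) = -62*d*y)
Y = -652902 (Y = -651987 - 1*915 = -651987 - 915 = -652902)
√(1/(A(69, -4) - 4269) + Y) = √(1/(-62*69*(-4) - 4269) - 652902) = √(1/(17112 - 4269) - 652902) = √(1/12843 - 652902) = √(-8385220385/12843) = I*√11965709489395/4281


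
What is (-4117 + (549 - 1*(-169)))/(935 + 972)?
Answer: -3399/1907 ≈ -1.7824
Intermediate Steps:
(-4117 + (549 - 1*(-169)))/(935 + 972) = (-4117 + (549 + 169))/1907 = (-4117 + 718)*(1/1907) = -3399*1/1907 = -3399/1907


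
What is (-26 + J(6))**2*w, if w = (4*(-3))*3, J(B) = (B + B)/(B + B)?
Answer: -22500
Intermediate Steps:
J(B) = 1 (J(B) = (2*B)/((2*B)) = (2*B)*(1/(2*B)) = 1)
w = -36 (w = -12*3 = -36)
(-26 + J(6))**2*w = (-26 + 1)**2*(-36) = (-25)**2*(-36) = 625*(-36) = -22500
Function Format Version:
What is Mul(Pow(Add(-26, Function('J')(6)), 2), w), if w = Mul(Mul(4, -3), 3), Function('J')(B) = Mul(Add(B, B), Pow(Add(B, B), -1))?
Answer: -22500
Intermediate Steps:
Function('J')(B) = 1 (Function('J')(B) = Mul(Mul(2, B), Pow(Mul(2, B), -1)) = Mul(Mul(2, B), Mul(Rational(1, 2), Pow(B, -1))) = 1)
w = -36 (w = Mul(-12, 3) = -36)
Mul(Pow(Add(-26, Function('J')(6)), 2), w) = Mul(Pow(Add(-26, 1), 2), -36) = Mul(Pow(-25, 2), -36) = Mul(625, -36) = -22500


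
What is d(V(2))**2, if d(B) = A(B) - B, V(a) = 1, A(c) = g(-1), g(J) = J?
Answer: 4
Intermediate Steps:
A(c) = -1
d(B) = -1 - B
d(V(2))**2 = (-1 - 1*1)**2 = (-1 - 1)**2 = (-2)**2 = 4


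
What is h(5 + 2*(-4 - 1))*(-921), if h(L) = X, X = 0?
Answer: 0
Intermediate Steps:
h(L) = 0
h(5 + 2*(-4 - 1))*(-921) = 0*(-921) = 0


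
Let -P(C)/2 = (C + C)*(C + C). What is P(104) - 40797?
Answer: -127325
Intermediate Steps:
P(C) = -8*C² (P(C) = -2*(C + C)*(C + C) = -2*2*C*2*C = -8*C²)
P(104) - 40797 = -8*104² - 40797 = -8*10816 - 40797 = -86528 - 40797 = -127325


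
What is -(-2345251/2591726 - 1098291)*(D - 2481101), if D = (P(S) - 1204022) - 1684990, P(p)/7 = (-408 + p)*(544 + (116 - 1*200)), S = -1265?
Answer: -30619988360707963441/2591726 ≈ -1.1815e+13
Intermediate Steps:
P(p) = -1313760 + 3220*p (P(p) = 7*((-408 + p)*(544 + (116 - 1*200))) = 7*((-408 + p)*(544 + (116 - 200))) = 7*((-408 + p)*(544 - 84)) = 7*((-408 + p)*460) = 7*(-187680 + 460*p) = -1313760 + 3220*p)
D = -8276072 (D = ((-1313760 + 3220*(-1265)) - 1204022) - 1684990 = ((-1313760 - 4073300) - 1204022) - 1684990 = (-5387060 - 1204022) - 1684990 = -6591082 - 1684990 = -8276072)
-(-2345251/2591726 - 1098291)*(D - 2481101) = -(-2345251/2591726 - 1098291)*(-8276072 - 2481101) = -(-2345251*1/2591726 - 1098291)*(-10757173) = -(-2345251/2591726 - 1098291)*(-10757173) = -(-2846471685517)*(-10757173)/2591726 = -1*30619988360707963441/2591726 = -30619988360707963441/2591726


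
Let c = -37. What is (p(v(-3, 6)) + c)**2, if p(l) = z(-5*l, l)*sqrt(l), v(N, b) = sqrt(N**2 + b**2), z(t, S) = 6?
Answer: (37 - 6*sqrt(3)*5**(1/4))**2 ≈ 460.53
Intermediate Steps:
p(l) = 6*sqrt(l)
(p(v(-3, 6)) + c)**2 = (6*sqrt(sqrt((-3)**2 + 6**2)) - 37)**2 = (6*sqrt(sqrt(9 + 36)) - 37)**2 = (6*sqrt(sqrt(45)) - 37)**2 = (6*sqrt(3*sqrt(5)) - 37)**2 = (6*(sqrt(3)*5**(1/4)) - 37)**2 = (6*sqrt(3)*5**(1/4) - 37)**2 = (-37 + 6*sqrt(3)*5**(1/4))**2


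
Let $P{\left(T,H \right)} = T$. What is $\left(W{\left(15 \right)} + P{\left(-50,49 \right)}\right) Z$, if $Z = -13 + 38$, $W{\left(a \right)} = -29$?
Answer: $-1975$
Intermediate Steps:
$Z = 25$
$\left(W{\left(15 \right)} + P{\left(-50,49 \right)}\right) Z = \left(-29 - 50\right) 25 = \left(-79\right) 25 = -1975$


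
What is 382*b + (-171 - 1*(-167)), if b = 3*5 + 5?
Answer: 7636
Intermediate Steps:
b = 20 (b = 15 + 5 = 20)
382*b + (-171 - 1*(-167)) = 382*20 + (-171 - 1*(-167)) = 7640 + (-171 + 167) = 7640 - 4 = 7636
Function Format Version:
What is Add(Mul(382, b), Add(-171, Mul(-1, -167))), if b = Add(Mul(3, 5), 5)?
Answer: 7636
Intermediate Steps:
b = 20 (b = Add(15, 5) = 20)
Add(Mul(382, b), Add(-171, Mul(-1, -167))) = Add(Mul(382, 20), Add(-171, Mul(-1, -167))) = Add(7640, Add(-171, 167)) = Add(7640, -4) = 7636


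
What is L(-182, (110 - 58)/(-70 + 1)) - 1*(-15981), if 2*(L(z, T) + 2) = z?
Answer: 15888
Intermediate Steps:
L(z, T) = -2 + z/2
L(-182, (110 - 58)/(-70 + 1)) - 1*(-15981) = (-2 + (1/2)*(-182)) - 1*(-15981) = (-2 - 91) + 15981 = -93 + 15981 = 15888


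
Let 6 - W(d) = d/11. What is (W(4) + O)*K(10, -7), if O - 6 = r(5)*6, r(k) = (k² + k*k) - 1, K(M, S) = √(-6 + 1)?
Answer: 3362*I*√5/11 ≈ 683.42*I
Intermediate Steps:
K(M, S) = I*√5 (K(M, S) = √(-5) = I*√5)
r(k) = -1 + 2*k² (r(k) = (k² + k²) - 1 = 2*k² - 1 = -1 + 2*k²)
O = 300 (O = 6 + (-1 + 2*5²)*6 = 6 + (-1 + 2*25)*6 = 6 + (-1 + 50)*6 = 6 + 49*6 = 6 + 294 = 300)
W(d) = 6 - d/11
(W(4) + O)*K(10, -7) = ((6 - 1/11*4) + 300)*(I*√5) = ((6 - 4/11) + 300)*(I*√5) = (62/11 + 300)*(I*√5) = 3362*(I*√5)/11 = 3362*I*√5/11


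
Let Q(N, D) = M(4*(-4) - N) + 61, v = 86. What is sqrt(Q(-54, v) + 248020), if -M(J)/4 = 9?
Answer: sqrt(248045) ≈ 498.04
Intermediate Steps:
M(J) = -36 (M(J) = -4*9 = -36)
Q(N, D) = 25 (Q(N, D) = -36 + 61 = 25)
sqrt(Q(-54, v) + 248020) = sqrt(25 + 248020) = sqrt(248045)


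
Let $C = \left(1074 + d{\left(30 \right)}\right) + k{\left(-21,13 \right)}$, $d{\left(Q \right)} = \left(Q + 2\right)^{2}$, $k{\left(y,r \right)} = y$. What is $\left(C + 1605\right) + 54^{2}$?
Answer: $6598$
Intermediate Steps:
$d{\left(Q \right)} = \left(2 + Q\right)^{2}$
$C = 2077$ ($C = \left(1074 + \left(2 + 30\right)^{2}\right) - 21 = \left(1074 + 32^{2}\right) - 21 = \left(1074 + 1024\right) - 21 = 2098 - 21 = 2077$)
$\left(C + 1605\right) + 54^{2} = \left(2077 + 1605\right) + 54^{2} = 3682 + 2916 = 6598$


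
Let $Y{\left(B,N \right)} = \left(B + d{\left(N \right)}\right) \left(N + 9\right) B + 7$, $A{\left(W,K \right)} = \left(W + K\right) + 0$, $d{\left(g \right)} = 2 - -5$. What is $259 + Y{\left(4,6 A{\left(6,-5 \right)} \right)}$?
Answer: $926$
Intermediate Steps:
$d{\left(g \right)} = 7$ ($d{\left(g \right)} = 2 + 5 = 7$)
$A{\left(W,K \right)} = K + W$ ($A{\left(W,K \right)} = \left(K + W\right) + 0 = K + W$)
$Y{\left(B,N \right)} = 7 + B \left(7 + B\right) \left(9 + N\right)$ ($Y{\left(B,N \right)} = \left(B + 7\right) \left(N + 9\right) B + 7 = \left(7 + B\right) \left(9 + N\right) B + 7 = B \left(7 + B\right) \left(9 + N\right) + 7 = 7 + B \left(7 + B\right) \left(9 + N\right)$)
$259 + Y{\left(4,6 A{\left(6,-5 \right)} \right)} = 259 + \left(7 + 9 \cdot 4^{2} + 63 \cdot 4 + 6 \left(-5 + 6\right) 4^{2} + 7 \cdot 4 \cdot 6 \left(-5 + 6\right)\right) = 259 + \left(7 + 9 \cdot 16 + 252 + 6 \cdot 1 \cdot 16 + 7 \cdot 4 \cdot 6 \cdot 1\right) = 259 + \left(7 + 144 + 252 + 6 \cdot 16 + 7 \cdot 4 \cdot 6\right) = 259 + \left(7 + 144 + 252 + 96 + 168\right) = 259 + 667 = 926$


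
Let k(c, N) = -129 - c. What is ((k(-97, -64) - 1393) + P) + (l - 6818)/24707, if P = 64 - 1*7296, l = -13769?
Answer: -213909086/24707 ≈ -8657.8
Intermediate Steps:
P = -7232 (P = 64 - 7296 = -7232)
((k(-97, -64) - 1393) + P) + (l - 6818)/24707 = (((-129 - 1*(-97)) - 1393) - 7232) + (-13769 - 6818)/24707 = (((-129 + 97) - 1393) - 7232) - 20587*1/24707 = ((-32 - 1393) - 7232) - 20587/24707 = (-1425 - 7232) - 20587/24707 = -8657 - 20587/24707 = -213909086/24707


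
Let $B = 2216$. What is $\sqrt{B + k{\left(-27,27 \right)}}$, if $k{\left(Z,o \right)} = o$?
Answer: $\sqrt{2243} \approx 47.36$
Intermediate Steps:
$\sqrt{B + k{\left(-27,27 \right)}} = \sqrt{2216 + 27} = \sqrt{2243}$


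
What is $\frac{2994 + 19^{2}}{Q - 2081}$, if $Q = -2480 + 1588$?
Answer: $- \frac{3355}{2973} \approx -1.1285$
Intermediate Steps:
$Q = -892$
$\frac{2994 + 19^{2}}{Q - 2081} = \frac{2994 + 19^{2}}{-892 - 2081} = \frac{2994 + 361}{-2973} = 3355 \left(- \frac{1}{2973}\right) = - \frac{3355}{2973}$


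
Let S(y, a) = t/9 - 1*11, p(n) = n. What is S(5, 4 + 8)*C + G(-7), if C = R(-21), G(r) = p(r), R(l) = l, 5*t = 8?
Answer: 3304/15 ≈ 220.27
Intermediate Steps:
t = 8/5 (t = (⅕)*8 = 8/5 ≈ 1.6000)
G(r) = r
C = -21
S(y, a) = -487/45 (S(y, a) = (8/5)/9 - 1*11 = (8/5)*(⅑) - 11 = 8/45 - 11 = -487/45)
S(5, 4 + 8)*C + G(-7) = -487/45*(-21) - 7 = 3409/15 - 7 = 3304/15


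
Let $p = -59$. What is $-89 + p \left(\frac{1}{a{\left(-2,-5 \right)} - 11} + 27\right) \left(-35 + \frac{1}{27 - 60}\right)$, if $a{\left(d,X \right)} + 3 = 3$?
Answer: $\frac{20156077}{363} \approx 55526.0$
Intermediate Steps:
$a{\left(d,X \right)} = 0$ ($a{\left(d,X \right)} = -3 + 3 = 0$)
$-89 + p \left(\frac{1}{a{\left(-2,-5 \right)} - 11} + 27\right) \left(-35 + \frac{1}{27 - 60}\right) = -89 - 59 \left(\frac{1}{0 - 11} + 27\right) \left(-35 + \frac{1}{27 - 60}\right) = -89 - 59 \left(\frac{1}{-11} + 27\right) \left(-35 + \frac{1}{-33}\right) = -89 - 59 \left(- \frac{1}{11} + 27\right) \left(-35 - \frac{1}{33}\right) = -89 - 59 \cdot \frac{296}{11} \left(- \frac{1156}{33}\right) = -89 - - \frac{20188384}{363} = -89 + \frac{20188384}{363} = \frac{20156077}{363}$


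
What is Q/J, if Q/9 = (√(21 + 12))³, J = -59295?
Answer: -99*√33/19765 ≈ -0.028774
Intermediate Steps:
Q = 297*√33 (Q = 9*(√(21 + 12))³ = 9*(√33)³ = 9*(33*√33) = 297*√33 ≈ 1706.1)
Q/J = (297*√33)/(-59295) = (297*√33)*(-1/59295) = -99*√33/19765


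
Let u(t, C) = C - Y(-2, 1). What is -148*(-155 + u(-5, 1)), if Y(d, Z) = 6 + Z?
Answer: 23828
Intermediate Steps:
u(t, C) = -7 + C (u(t, C) = C - (6 + 1) = C - 1*7 = C - 7 = -7 + C)
-148*(-155 + u(-5, 1)) = -148*(-155 + (-7 + 1)) = -148*(-155 - 6) = -148*(-161) = 23828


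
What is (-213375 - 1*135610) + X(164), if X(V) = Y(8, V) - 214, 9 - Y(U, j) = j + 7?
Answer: -349361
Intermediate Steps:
Y(U, j) = 2 - j (Y(U, j) = 9 - (j + 7) = 9 - (7 + j) = 9 + (-7 - j) = 2 - j)
X(V) = -212 - V (X(V) = (2 - V) - 214 = -212 - V)
(-213375 - 1*135610) + X(164) = (-213375 - 1*135610) + (-212 - 1*164) = (-213375 - 135610) + (-212 - 164) = -348985 - 376 = -349361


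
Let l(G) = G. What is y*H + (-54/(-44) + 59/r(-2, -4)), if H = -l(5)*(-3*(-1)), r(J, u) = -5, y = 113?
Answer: -187613/110 ≈ -1705.6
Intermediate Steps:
H = -15 (H = -5*(-3*(-1)) = -5*3 = -15 ≈ -15.000)
y*H + (-54/(-44) + 59/r(-2, -4)) = 113*(-15) + (-54/(-44) + 59/(-5)) = -1695 + (-54*(-1/44) + 59*(-1/5)) = -1695 + (27/22 - 59/5) = -1695 - 1163/110 = -187613/110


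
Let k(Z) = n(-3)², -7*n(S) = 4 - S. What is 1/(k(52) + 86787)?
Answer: 1/86788 ≈ 1.1522e-5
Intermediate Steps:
n(S) = -4/7 + S/7 (n(S) = -(4 - S)/7 = -4/7 + S/7)
k(Z) = 1 (k(Z) = (-4/7 + (⅐)*(-3))² = (-4/7 - 3/7)² = (-1)² = 1)
1/(k(52) + 86787) = 1/(1 + 86787) = 1/86788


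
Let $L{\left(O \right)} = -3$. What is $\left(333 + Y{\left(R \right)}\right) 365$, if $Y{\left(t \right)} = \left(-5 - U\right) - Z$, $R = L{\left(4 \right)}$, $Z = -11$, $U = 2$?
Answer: $123005$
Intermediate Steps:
$R = -3$
$Y{\left(t \right)} = 4$ ($Y{\left(t \right)} = \left(-5 - 2\right) - -11 = \left(-5 - 2\right) + 11 = -7 + 11 = 4$)
$\left(333 + Y{\left(R \right)}\right) 365 = \left(333 + 4\right) 365 = 337 \cdot 365 = 123005$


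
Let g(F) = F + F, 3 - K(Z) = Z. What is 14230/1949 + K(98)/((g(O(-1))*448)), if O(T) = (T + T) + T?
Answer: 38435395/5238912 ≈ 7.3365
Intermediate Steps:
K(Z) = 3 - Z
O(T) = 3*T (O(T) = 2*T + T = 3*T)
g(F) = 2*F
14230/1949 + K(98)/((g(O(-1))*448)) = 14230/1949 + (3 - 1*98)/(((2*(3*(-1)))*448)) = 14230*(1/1949) + (3 - 98)/(((2*(-3))*448)) = 14230/1949 - 95/((-6*448)) = 14230/1949 - 95/(-2688) = 14230/1949 - 95*(-1/2688) = 14230/1949 + 95/2688 = 38435395/5238912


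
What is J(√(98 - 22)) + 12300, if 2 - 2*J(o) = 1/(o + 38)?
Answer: 885671/72 + √19/1368 ≈ 12301.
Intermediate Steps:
J(o) = 1 - 1/(2*(38 + o)) (J(o) = 1 - 1/(2*(o + 38)) = 1 - 1/(2*(38 + o)))
J(√(98 - 22)) + 12300 = (75/2 + √(98 - 22))/(38 + √(98 - 22)) + 12300 = (75/2 + √76)/(38 + √76) + 12300 = (75/2 + 2*√19)/(38 + 2*√19) + 12300 = 12300 + (75/2 + 2*√19)/(38 + 2*√19)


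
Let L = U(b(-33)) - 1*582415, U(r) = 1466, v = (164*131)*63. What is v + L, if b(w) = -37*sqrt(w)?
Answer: 772543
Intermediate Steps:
v = 1353492 (v = 21484*63 = 1353492)
L = -580949 (L = 1466 - 1*582415 = 1466 - 582415 = -580949)
v + L = 1353492 - 580949 = 772543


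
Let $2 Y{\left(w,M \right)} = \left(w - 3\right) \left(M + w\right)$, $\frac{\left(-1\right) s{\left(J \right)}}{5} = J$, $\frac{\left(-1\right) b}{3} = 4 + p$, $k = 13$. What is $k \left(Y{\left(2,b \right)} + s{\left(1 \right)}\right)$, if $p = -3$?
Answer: $- \frac{117}{2} \approx -58.5$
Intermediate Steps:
$b = -3$ ($b = - 3 \left(4 - 3\right) = \left(-3\right) 1 = -3$)
$s{\left(J \right)} = - 5 J$
$Y{\left(w,M \right)} = \frac{\left(-3 + w\right) \left(M + w\right)}{2}$ ($Y{\left(w,M \right)} = \frac{\left(w - 3\right) \left(M + w\right)}{2} = \frac{\left(-3 + w\right) \left(M + w\right)}{2}$)
$k \left(Y{\left(2,b \right)} + s{\left(1 \right)}\right) = 13 \left(\left(\frac{2^{2}}{2} - - \frac{9}{2} - 3 + \frac{1}{2} \left(-3\right) 2\right) - 5\right) = 13 \left(\left(\frac{1}{2} \cdot 4 + \frac{9}{2} - 3 - 3\right) - 5\right) = 13 \left(\left(2 + \frac{9}{2} - 3 - 3\right) - 5\right) = 13 \left(\frac{1}{2} - 5\right) = 13 \left(- \frac{9}{2}\right) = - \frac{117}{2}$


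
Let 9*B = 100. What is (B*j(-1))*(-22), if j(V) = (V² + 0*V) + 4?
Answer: -11000/9 ≈ -1222.2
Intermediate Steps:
B = 100/9 (B = (⅑)*100 = 100/9 ≈ 11.111)
j(V) = 4 + V² (j(V) = (V² + 0) + 4 = V² + 4 = 4 + V²)
(B*j(-1))*(-22) = (100*(4 + (-1)²)/9)*(-22) = (100*(4 + 1)/9)*(-22) = ((100/9)*5)*(-22) = (500/9)*(-22) = -11000/9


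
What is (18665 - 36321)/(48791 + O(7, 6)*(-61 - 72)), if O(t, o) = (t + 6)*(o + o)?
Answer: -17656/28043 ≈ -0.62960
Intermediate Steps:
O(t, o) = 2*o*(6 + t) (O(t, o) = (6 + t)*(2*o) = 2*o*(6 + t))
(18665 - 36321)/(48791 + O(7, 6)*(-61 - 72)) = (18665 - 36321)/(48791 + (2*6*(6 + 7))*(-61 - 72)) = -17656/(48791 + (2*6*13)*(-133)) = -17656/(48791 + 156*(-133)) = -17656/(48791 - 20748) = -17656/28043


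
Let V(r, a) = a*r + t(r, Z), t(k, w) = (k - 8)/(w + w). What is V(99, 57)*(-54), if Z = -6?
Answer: -608625/2 ≈ -3.0431e+5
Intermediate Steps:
t(k, w) = (-8 + k)/(2*w) (t(k, w) = (-8 + k)/((2*w)) = (-8 + k)*(1/(2*w)) = (-8 + k)/(2*w))
V(r, a) = ⅔ - r/12 + a*r (V(r, a) = a*r + (½)*(-8 + r)/(-6) = a*r + (½)*(-⅙)*(-8 + r) = a*r + (⅔ - r/12) = ⅔ - r/12 + a*r)
V(99, 57)*(-54) = (⅔ - 1/12*99 + 57*99)*(-54) = (⅔ - 33/4 + 5643)*(-54) = (67625/12)*(-54) = -608625/2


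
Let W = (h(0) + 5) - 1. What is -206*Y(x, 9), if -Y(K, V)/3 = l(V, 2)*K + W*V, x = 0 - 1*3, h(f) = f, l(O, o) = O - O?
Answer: 22248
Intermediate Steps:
l(O, o) = 0
W = 4 (W = (0 + 5) - 1 = 5 - 1 = 4)
x = -3 (x = 0 - 3 = -3)
Y(K, V) = -12*V (Y(K, V) = -3*(0*K + 4*V) = -3*(0 + 4*V) = -12*V)
-206*Y(x, 9) = -(-2472)*9 = -206*(-108) = 22248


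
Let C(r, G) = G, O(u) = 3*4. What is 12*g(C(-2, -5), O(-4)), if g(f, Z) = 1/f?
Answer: -12/5 ≈ -2.4000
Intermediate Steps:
O(u) = 12
12*g(C(-2, -5), O(-4)) = 12/(-5) = 12*(-⅕) = -12/5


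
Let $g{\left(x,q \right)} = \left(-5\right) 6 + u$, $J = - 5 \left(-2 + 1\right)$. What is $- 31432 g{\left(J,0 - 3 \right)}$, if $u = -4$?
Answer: $1068688$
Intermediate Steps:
$J = 5$ ($J = \left(-5\right) \left(-1\right) = 5$)
$g{\left(x,q \right)} = -34$ ($g{\left(x,q \right)} = \left(-5\right) 6 - 4 = -30 - 4 = -34$)
$- 31432 g{\left(J,0 - 3 \right)} = \left(-31432\right) \left(-34\right) = 1068688$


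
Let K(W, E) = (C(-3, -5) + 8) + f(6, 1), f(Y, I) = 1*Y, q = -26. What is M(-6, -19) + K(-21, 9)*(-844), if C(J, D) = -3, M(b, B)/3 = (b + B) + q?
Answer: -9437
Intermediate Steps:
f(Y, I) = Y
M(b, B) = -78 + 3*B + 3*b (M(b, B) = 3*((b + B) - 26) = 3*((B + b) - 26) = 3*(-26 + B + b) = -78 + 3*B + 3*b)
K(W, E) = 11 (K(W, E) = (-3 + 8) + 6 = 5 + 6 = 11)
M(-6, -19) + K(-21, 9)*(-844) = (-78 + 3*(-19) + 3*(-6)) + 11*(-844) = (-78 - 57 - 18) - 9284 = -153 - 9284 = -9437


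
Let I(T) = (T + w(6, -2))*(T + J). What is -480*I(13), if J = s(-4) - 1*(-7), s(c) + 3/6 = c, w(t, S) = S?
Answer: -81840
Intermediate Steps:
s(c) = -1/2 + c
J = 5/2 (J = (-1/2 - 4) - 1*(-7) = -9/2 + 7 = 5/2 ≈ 2.5000)
I(T) = (-2 + T)*(5/2 + T) (I(T) = (T - 2)*(T + 5/2) = (-2 + T)*(5/2 + T))
-480*I(13) = -480*(-5 + 13**2 + (1/2)*13) = -480*(-5 + 169 + 13/2) = -480*341/2 = -81840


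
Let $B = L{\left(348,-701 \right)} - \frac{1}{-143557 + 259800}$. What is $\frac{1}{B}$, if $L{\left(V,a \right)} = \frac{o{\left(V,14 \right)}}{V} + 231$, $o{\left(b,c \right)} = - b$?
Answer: $\frac{116243}{26735889} \approx 0.0043478$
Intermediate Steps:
$L{\left(V,a \right)} = 230$ ($L{\left(V,a \right)} = \frac{\left(-1\right) V}{V} + 231 = -1 + 231 = 230$)
$B = \frac{26735889}{116243}$ ($B = 230 - \frac{1}{-143557 + 259800} = 230 - \frac{1}{116243} = \frac{26735889}{116243} \approx 230.0$)
$\frac{1}{B} = \frac{1}{\frac{26735889}{116243}} = \frac{116243}{26735889}$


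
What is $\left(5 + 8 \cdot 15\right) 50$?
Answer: $6250$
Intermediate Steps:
$\left(5 + 8 \cdot 15\right) 50 = \left(5 + 120\right) 50 = 125 \cdot 50 = 6250$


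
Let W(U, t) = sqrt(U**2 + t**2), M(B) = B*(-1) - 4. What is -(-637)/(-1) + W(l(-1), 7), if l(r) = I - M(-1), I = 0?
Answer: -637 + sqrt(58) ≈ -629.38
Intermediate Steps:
M(B) = -4 - B (M(B) = -B - 4 = -4 - B)
l(r) = 3 (l(r) = 0 - (-4 - 1*(-1)) = 0 - (-4 + 1) = 0 - 1*(-3) = 0 + 3 = 3)
-(-637)/(-1) + W(l(-1), 7) = -(-637)/(-1) + sqrt(3**2 + 7**2) = -(-637)*(-1) + sqrt(9 + 49) = -49*13 + sqrt(58) = -637 + sqrt(58)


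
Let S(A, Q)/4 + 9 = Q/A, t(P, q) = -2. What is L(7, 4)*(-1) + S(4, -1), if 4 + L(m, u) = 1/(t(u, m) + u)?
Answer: -67/2 ≈ -33.500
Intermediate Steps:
S(A, Q) = -36 + 4*Q/A (S(A, Q) = -36 + 4*(Q/A) = -36 + 4*Q/A)
L(m, u) = -4 + 1/(-2 + u)
L(7, 4)*(-1) + S(4, -1) = ((9 - 4*4)/(-2 + 4))*(-1) + (-36 + 4*(-1)/4) = ((9 - 16)/2)*(-1) + (-36 + 4*(-1)*(¼)) = ((½)*(-7))*(-1) + (-36 - 1) = -7/2*(-1) - 37 = 7/2 - 37 = -67/2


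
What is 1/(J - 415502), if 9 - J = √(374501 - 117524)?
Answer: -415493/172634176072 + 3*√28553/172634176072 ≈ -2.4038e-6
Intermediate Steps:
J = 9 - 3*√28553 (J = 9 - √(374501 - 117524) = 9 - √256977 = 9 - 3*√28553 ≈ -497.93)
1/(J - 415502) = 1/((9 - 3*√28553) - 415502) = 1/(-415493 - 3*√28553)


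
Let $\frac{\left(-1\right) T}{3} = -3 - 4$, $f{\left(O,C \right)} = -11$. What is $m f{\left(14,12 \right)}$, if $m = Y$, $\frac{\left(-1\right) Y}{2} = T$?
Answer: $462$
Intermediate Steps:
$T = 21$ ($T = - 3 \left(-3 - 4\right) = \left(-3\right) \left(-7\right) = 21$)
$Y = -42$ ($Y = \left(-2\right) 21 = -42$)
$m = -42$
$m f{\left(14,12 \right)} = \left(-42\right) \left(-11\right) = 462$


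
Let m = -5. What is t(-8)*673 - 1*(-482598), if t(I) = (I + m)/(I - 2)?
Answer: 4834729/10 ≈ 4.8347e+5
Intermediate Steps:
t(I) = (-5 + I)/(-2 + I) (t(I) = (I - 5)/(I - 2) = (-5 + I)/(-2 + I))
t(-8)*673 - 1*(-482598) = ((-5 - 8)/(-2 - 8))*673 - 1*(-482598) = (-13/(-10))*673 + 482598 = -⅒*(-13)*673 + 482598 = (13/10)*673 + 482598 = 8749/10 + 482598 = 4834729/10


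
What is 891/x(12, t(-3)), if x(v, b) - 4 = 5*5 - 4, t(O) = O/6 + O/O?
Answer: 891/25 ≈ 35.640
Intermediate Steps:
t(O) = 1 + O/6 (t(O) = O*(1/6) + 1 = O/6 + 1 = 1 + O/6)
x(v, b) = 25 (x(v, b) = 4 + (5*5 - 4) = 4 + (25 - 4) = 4 + 21 = 25)
891/x(12, t(-3)) = 891/25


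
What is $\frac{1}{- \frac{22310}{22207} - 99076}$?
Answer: $- \frac{22207}{2200203042} \approx -1.0093 \cdot 10^{-5}$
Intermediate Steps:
$\frac{1}{- \frac{22310}{22207} - 99076} = \frac{1}{- \frac{2200203042}{22207}} = - \frac{22207}{2200203042}$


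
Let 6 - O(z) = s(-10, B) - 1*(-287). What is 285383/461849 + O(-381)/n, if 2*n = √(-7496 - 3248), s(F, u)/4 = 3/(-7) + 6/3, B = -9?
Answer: 285383/461849 + 2011*I*√2686/18802 ≈ 0.61791 + 5.5432*I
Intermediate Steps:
s(F, u) = 44/7 (s(F, u) = 4*(3/(-7) + 6/3) = 4*(3*(-⅐) + 6*(⅓)) = 4*(-3/7 + 2) = 4*(11/7) = 44/7)
O(z) = -2011/7 (O(z) = 6 - (44/7 - 1*(-287)) = 6 - (44/7 + 287) = 6 - 1*2053/7 = 6 - 2053/7 = -2011/7)
n = I*√2686 (n = √(-7496 - 3248)/2 = √(-10744)/2 = (2*I*√2686)/2 = I*√2686 ≈ 51.827*I)
285383/461849 + O(-381)/n = 285383/461849 - 2011*(-I*√2686/2686)/7 = 285383*(1/461849) - (-2011)*I*√2686/18802 = 285383/461849 + 2011*I*√2686/18802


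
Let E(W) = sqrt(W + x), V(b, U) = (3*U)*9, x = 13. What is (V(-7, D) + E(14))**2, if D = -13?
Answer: 123228 - 2106*sqrt(3) ≈ 1.1958e+5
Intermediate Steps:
V(b, U) = 27*U
E(W) = sqrt(13 + W) (E(W) = sqrt(W + 13) = sqrt(13 + W))
(V(-7, D) + E(14))**2 = (27*(-13) + sqrt(13 + 14))**2 = (-351 + sqrt(27))**2 = (-351 + 3*sqrt(3))**2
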